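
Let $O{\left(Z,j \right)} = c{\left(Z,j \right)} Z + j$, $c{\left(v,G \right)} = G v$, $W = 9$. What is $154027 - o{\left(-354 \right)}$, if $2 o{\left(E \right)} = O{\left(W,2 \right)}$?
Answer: $153945$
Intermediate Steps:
$O{\left(Z,j \right)} = j + j Z^{2}$ ($O{\left(Z,j \right)} = j Z Z + j = Z j Z + j = j Z^{2} + j = j + j Z^{2}$)
$o{\left(E \right)} = 82$ ($o{\left(E \right)} = \frac{2 \left(1 + 9^{2}\right)}{2} = \frac{2 \left(1 + 81\right)}{2} = \frac{2 \cdot 82}{2} = \frac{1}{2} \cdot 164 = 82$)
$154027 - o{\left(-354 \right)} = 154027 - 82 = 153945$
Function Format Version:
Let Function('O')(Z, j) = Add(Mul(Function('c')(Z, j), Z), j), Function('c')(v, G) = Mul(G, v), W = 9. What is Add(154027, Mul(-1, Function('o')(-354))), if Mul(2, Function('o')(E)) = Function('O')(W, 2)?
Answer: 153945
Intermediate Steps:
Function('O')(Z, j) = Add(j, Mul(j, Pow(Z, 2))) (Function('O')(Z, j) = Add(Mul(Mul(j, Z), Z), j) = Add(Mul(Mul(Z, j), Z), j) = Add(Mul(j, Pow(Z, 2)), j) = Add(j, Mul(j, Pow(Z, 2))))
Function('o')(E) = 82 (Function('o')(E) = Mul(Rational(1, 2), Mul(2, Add(1, Pow(9, 2)))) = Mul(Rational(1, 2), Mul(2, Add(1, 81))) = Mul(Rational(1, 2), Mul(2, 82)) = Mul(Rational(1, 2), 164) = 82)
Add(154027, Mul(-1, Function('o')(-354))) = Add(154027, Mul(-1, 82)) = Add(154027, -82) = 153945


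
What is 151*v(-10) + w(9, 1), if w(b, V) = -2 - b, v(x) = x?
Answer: -1521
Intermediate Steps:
151*v(-10) + w(9, 1) = 151*(-10) + (-2 - 1*9) = -1510 + (-2 - 9) = -1510 - 11 = -1521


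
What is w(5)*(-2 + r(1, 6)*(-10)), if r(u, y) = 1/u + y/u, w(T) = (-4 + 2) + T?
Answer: -216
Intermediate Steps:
w(T) = -2 + T
r(u, y) = 1/u + y/u
w(5)*(-2 + r(1, 6)*(-10)) = (-2 + 5)*(-2 + ((1 + 6)/1)*(-10)) = 3*(-2 + (1*7)*(-10)) = 3*(-2 + 7*(-10)) = 3*(-2 - 70) = 3*(-72) = -216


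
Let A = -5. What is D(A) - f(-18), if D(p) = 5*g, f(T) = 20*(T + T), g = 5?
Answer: 745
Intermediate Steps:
f(T) = 40*T (f(T) = 20*(2*T) = 40*T)
D(p) = 25 (D(p) = 5*5 = 25)
D(A) - f(-18) = 25 - 40*(-18) = 25 - 1*(-720) = 25 + 720 = 745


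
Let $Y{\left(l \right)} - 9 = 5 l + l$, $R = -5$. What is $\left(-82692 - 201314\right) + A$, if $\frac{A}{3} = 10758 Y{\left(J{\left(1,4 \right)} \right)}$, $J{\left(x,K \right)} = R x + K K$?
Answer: $2136544$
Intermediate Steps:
$J{\left(x,K \right)} = K^{2} - 5 x$ ($J{\left(x,K \right)} = - 5 x + K K = - 5 x + K^{2} = K^{2} - 5 x$)
$Y{\left(l \right)} = 9 + 6 l$ ($Y{\left(l \right)} = 9 + \left(5 l + l\right) = 9 + 6 l$)
$A = 2420550$ ($A = 3 \cdot 10758 \left(9 + 6 \left(4^{2} - 5\right)\right) = 3 \cdot 10758 \left(9 + 6 \left(16 - 5\right)\right) = 3 \cdot 10758 \left(9 + 6 \cdot 11\right) = 3 \cdot 10758 \left(9 + 66\right) = 3 \cdot 10758 \cdot 75 = 3 \cdot 806850 = 2420550$)
$\left(-82692 - 201314\right) + A = \left(-82692 - 201314\right) + 2420550 = -284006 + 2420550 = 2136544$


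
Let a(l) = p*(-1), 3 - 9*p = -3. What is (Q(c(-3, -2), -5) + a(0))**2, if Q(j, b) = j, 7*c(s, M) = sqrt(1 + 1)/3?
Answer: (14 - sqrt(2))**2/441 ≈ 0.35919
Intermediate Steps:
c(s, M) = sqrt(2)/21 (c(s, M) = (sqrt(1 + 1)/3)/7 = (sqrt(2)*(1/3))/7 = (sqrt(2)/3)/7 = sqrt(2)/21)
p = 2/3 (p = 1/3 - 1/9*(-3) = 1/3 + 1/3 = 2/3 ≈ 0.66667)
a(l) = -2/3 (a(l) = (2/3)*(-1) = -2/3)
(Q(c(-3, -2), -5) + a(0))**2 = (sqrt(2)/21 - 2/3)**2 = (-2/3 + sqrt(2)/21)**2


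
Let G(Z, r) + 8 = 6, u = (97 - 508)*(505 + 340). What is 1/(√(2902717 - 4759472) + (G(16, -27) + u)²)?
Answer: 120615206209/14548027968839594008436 - I*√1856755/14548027968839594008436 ≈ 8.2908e-12 - 9.3664e-20*I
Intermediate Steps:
u = -347295 (u = -411*845 = -347295)
G(Z, r) = -2 (G(Z, r) = -8 + 6 = -2)
1/(√(2902717 - 4759472) + (G(16, -27) + u)²) = 1/(√(2902717 - 4759472) + (-2 - 347295)²) = 1/(√(-1856755) + (-347297)²) = 1/(I*√1856755 + 120615206209) = 1/(120615206209 + I*√1856755)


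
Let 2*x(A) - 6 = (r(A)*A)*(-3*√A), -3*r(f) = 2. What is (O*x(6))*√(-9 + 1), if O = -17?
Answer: 102*I*(-√2 - 4*√3) ≈ -850.93*I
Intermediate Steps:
r(f) = -⅔ (r(f) = -⅓*2 = -⅔)
x(A) = 3 + A^(3/2) (x(A) = 3 + ((-2*A/3)*(-3*√A))/2 = 3 + (2*A^(3/2))/2 = 3 + A^(3/2))
(O*x(6))*√(-9 + 1) = (-17*(3 + 6^(3/2)))*√(-9 + 1) = (-17*(3 + 6*√6))*√(-8) = (-51 - 102*√6)*(2*I*√2) = 2*I*√2*(-51 - 102*√6)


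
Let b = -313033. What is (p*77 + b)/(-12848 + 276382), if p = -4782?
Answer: -681247/263534 ≈ -2.5850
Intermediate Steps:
(p*77 + b)/(-12848 + 276382) = (-4782*77 - 313033)/(-12848 + 276382) = (-368214 - 313033)/263534 = -681247*1/263534 = -681247/263534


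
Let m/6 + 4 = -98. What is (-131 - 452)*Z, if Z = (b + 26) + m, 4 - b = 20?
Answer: 350966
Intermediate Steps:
m = -612 (m = -24 + 6*(-98) = -24 - 588 = -612)
b = -16 (b = 4 - 1*20 = 4 - 20 = -16)
Z = -602 (Z = (-16 + 26) - 612 = 10 - 612 = -602)
(-131 - 452)*Z = (-131 - 452)*(-602) = -583*(-602) = 350966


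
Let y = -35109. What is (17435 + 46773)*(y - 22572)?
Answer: -3703581648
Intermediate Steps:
(17435 + 46773)*(y - 22572) = (17435 + 46773)*(-35109 - 22572) = 64208*(-57681) = -3703581648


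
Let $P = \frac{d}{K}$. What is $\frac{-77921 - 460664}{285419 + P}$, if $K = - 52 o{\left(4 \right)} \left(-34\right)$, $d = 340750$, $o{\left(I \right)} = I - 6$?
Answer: $- \frac{952218280}{504450417} \approx -1.8876$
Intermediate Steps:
$o{\left(I \right)} = -6 + I$
$K = -3536$ ($K = - 52 \left(-6 + 4\right) \left(-34\right) = \left(-52\right) \left(-2\right) \left(-34\right) = 104 \left(-34\right) = -3536$)
$P = - \frac{170375}{1768}$ ($P = \frac{340750}{-3536} = 340750 \left(- \frac{1}{3536}\right) = - \frac{170375}{1768} \approx -96.366$)
$\frac{-77921 - 460664}{285419 + P} = \frac{-77921 - 460664}{285419 - \frac{170375}{1768}} = \frac{-77921 - 460664}{\frac{504450417}{1768}} = \left(-538585\right) \frac{1768}{504450417} = - \frac{952218280}{504450417}$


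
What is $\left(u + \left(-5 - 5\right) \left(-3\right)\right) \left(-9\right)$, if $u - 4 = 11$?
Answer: $-405$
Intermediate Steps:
$u = 15$ ($u = 4 + 11 = 15$)
$\left(u + \left(-5 - 5\right) \left(-3\right)\right) \left(-9\right) = \left(15 + \left(-5 - 5\right) \left(-3\right)\right) \left(-9\right) = \left(15 - -30\right) \left(-9\right) = \left(15 + 30\right) \left(-9\right) = 45 \left(-9\right) = -405$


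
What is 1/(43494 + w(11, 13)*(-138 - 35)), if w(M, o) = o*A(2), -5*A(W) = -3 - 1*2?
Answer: 1/41245 ≈ 2.4245e-5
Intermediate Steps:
A(W) = 1 (A(W) = -(-3 - 1*2)/5 = -(-3 - 2)/5 = -⅕*(-5) = 1)
w(M, o) = o (w(M, o) = o*1 = o)
1/(43494 + w(11, 13)*(-138 - 35)) = 1/(43494 + 13*(-138 - 35)) = 1/(43494 + 13*(-173)) = 1/(43494 - 2249) = 1/41245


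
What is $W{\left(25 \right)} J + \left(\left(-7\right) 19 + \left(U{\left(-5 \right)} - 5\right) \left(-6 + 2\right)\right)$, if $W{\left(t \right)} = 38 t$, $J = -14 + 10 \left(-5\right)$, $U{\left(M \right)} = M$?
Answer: $-60893$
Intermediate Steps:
$J = -64$ ($J = -14 - 50 = -64$)
$W{\left(25 \right)} J + \left(\left(-7\right) 19 + \left(U{\left(-5 \right)} - 5\right) \left(-6 + 2\right)\right) = 38 \cdot 25 \left(-64\right) - \left(133 - \left(-5 - 5\right) \left(-6 + 2\right)\right) = 950 \left(-64\right) - 93 = -60800 + \left(-133 + 40\right) = -60800 - 93 = -60893$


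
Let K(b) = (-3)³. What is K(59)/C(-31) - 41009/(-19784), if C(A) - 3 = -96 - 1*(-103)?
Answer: -62039/98920 ≈ -0.62716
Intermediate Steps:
C(A) = 10 (C(A) = 3 + (-96 - 1*(-103)) = 3 + (-96 + 103) = 3 + 7 = 10)
K(b) = -27
K(59)/C(-31) - 41009/(-19784) = -27/10 - 41009/(-19784) = -27*⅒ - 41009*(-1/19784) = -27/10 + 41009/19784 = -62039/98920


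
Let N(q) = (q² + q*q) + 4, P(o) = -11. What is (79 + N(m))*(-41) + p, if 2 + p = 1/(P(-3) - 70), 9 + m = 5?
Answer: -382078/81 ≈ -4717.0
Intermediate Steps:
m = -4 (m = -9 + 5 = -4)
p = -163/81 (p = -2 + 1/(-11 - 70) = -2 + 1/(-81) = -2 - 1/81 = -163/81 ≈ -2.0123)
N(q) = 4 + 2*q² (N(q) = (q² + q²) + 4 = 2*q² + 4 = 4 + 2*q²)
(79 + N(m))*(-41) + p = (79 + (4 + 2*(-4)²))*(-41) - 163/81 = (79 + (4 + 2*16))*(-41) - 163/81 = (79 + (4 + 32))*(-41) - 163/81 = (79 + 36)*(-41) - 163/81 = 115*(-41) - 163/81 = -4715 - 163/81 = -382078/81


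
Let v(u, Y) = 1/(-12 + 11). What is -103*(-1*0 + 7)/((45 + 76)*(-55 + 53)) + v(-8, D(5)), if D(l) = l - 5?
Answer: 479/242 ≈ 1.9793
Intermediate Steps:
D(l) = -5 + l
v(u, Y) = -1 (v(u, Y) = 1/(-1) = -1)
-103*(-1*0 + 7)/((45 + 76)*(-55 + 53)) + v(-8, D(5)) = -103*(-1*0 + 7)/((45 + 76)*(-55 + 53)) - 1 = -103*(0 + 7)/(121*(-2)) - 1 = -721/(-242) - 1 = -721*(-1)/242 - 1 = -103*(-7/242) - 1 = 721/242 - 1 = 479/242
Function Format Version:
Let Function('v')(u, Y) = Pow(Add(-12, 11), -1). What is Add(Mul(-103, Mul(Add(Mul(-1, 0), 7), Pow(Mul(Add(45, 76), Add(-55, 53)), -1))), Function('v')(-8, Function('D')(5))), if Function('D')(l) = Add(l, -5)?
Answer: Rational(479, 242) ≈ 1.9793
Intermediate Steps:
Function('D')(l) = Add(-5, l)
Function('v')(u, Y) = -1 (Function('v')(u, Y) = Pow(-1, -1) = -1)
Add(Mul(-103, Mul(Add(Mul(-1, 0), 7), Pow(Mul(Add(45, 76), Add(-55, 53)), -1))), Function('v')(-8, Function('D')(5))) = Add(Mul(-103, Mul(Add(Mul(-1, 0), 7), Pow(Mul(Add(45, 76), Add(-55, 53)), -1))), -1) = Add(Mul(-103, Mul(Add(0, 7), Pow(Mul(121, -2), -1))), -1) = Add(Mul(-103, Mul(7, Pow(-242, -1))), -1) = Add(Mul(-103, Mul(7, Rational(-1, 242))), -1) = Add(Mul(-103, Rational(-7, 242)), -1) = Add(Rational(721, 242), -1) = Rational(479, 242)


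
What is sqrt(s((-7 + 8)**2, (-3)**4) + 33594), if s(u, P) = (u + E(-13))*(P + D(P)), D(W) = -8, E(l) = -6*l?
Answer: sqrt(39361) ≈ 198.40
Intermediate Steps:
s(u, P) = (-8 + P)*(78 + u) (s(u, P) = (u - 6*(-13))*(P - 8) = (u + 78)*(-8 + P) = (78 + u)*(-8 + P) = (-8 + P)*(78 + u))
sqrt(s((-7 + 8)**2, (-3)**4) + 33594) = sqrt((-624 - 8*(-7 + 8)**2 + 78*(-3)**4 + (-3)**4*(-7 + 8)**2) + 33594) = sqrt((-624 - 8*1**2 + 78*81 + 81*1**2) + 33594) = sqrt((-624 - 8*1 + 6318 + 81*1) + 33594) = sqrt((-624 - 8 + 6318 + 81) + 33594) = sqrt(5767 + 33594) = sqrt(39361)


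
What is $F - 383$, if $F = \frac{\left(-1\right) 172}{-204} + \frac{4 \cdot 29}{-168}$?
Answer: $- \frac{273353}{714} \approx -382.85$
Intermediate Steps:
$F = \frac{109}{714}$ ($F = \left(-172\right) \left(- \frac{1}{204}\right) + 116 \left(- \frac{1}{168}\right) = \frac{43}{51} - \frac{29}{42} = \frac{109}{714} \approx 0.15266$)
$F - 383 = \frac{109}{714} - 383 = - \frac{273353}{714}$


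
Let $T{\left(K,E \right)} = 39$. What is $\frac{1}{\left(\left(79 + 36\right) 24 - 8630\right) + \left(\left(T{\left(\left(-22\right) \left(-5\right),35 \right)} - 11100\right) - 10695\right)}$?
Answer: $- \frac{1}{27626} \approx -3.6198 \cdot 10^{-5}$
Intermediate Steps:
$\frac{1}{\left(\left(79 + 36\right) 24 - 8630\right) + \left(\left(T{\left(\left(-22\right) \left(-5\right),35 \right)} - 11100\right) - 10695\right)} = \frac{1}{\left(\left(79 + 36\right) 24 - 8630\right) + \left(\left(39 - 11100\right) - 10695\right)} = \frac{1}{\left(115 \cdot 24 - 8630\right) - 21756} = \frac{1}{\left(2760 - 8630\right) - 21756} = \frac{1}{-5870 - 21756} = \frac{1}{-27626} = - \frac{1}{27626}$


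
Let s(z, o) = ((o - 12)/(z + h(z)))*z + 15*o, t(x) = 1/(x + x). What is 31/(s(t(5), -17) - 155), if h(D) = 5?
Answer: -1581/20939 ≈ -0.075505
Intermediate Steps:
t(x) = 1/(2*x)
s(z, o) = 15*o + z*(-12 + o)/(5 + z) (s(z, o) = ((o - 12)/(z + 5))*z + 15*o = ((-12 + o)/(5 + z))*z + 15*o = z*(-12 + o)/(5 + z) + 15*o = 15*o + z*(-12 + o)/(5 + z))
31/(s(t(5), -17) - 155) = 31/((-6/5 + 75*(-17) + 16*(-17)*((½)/5))/(5 + (½)/5) - 155) = 31/((-6/5 - 1275 + 16*(-17)*((½)*(⅕)))/(5 + (½)*(⅕)) - 155) = 31/((-12*⅒ - 1275 + 16*(-17)*(⅒))/(5 + ⅒) - 155) = 31/((-6/5 - 1275 - 136/5)/(51/10) - 155) = 31/((10/51)*(-6517/5) - 155) = 31/(-13034/51 - 155) = 31/(-20939/51) = 31*(-51/20939) = -1581/20939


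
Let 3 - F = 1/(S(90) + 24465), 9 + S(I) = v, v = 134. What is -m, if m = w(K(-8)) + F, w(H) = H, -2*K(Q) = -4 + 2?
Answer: -98359/24590 ≈ -4.0000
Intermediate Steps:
K(Q) = 1 (K(Q) = -(-4 + 2)/2 = -½*(-2) = 1)
S(I) = 125 (S(I) = -9 + 134 = 125)
F = 73769/24590 (F = 3 - 1/(125 + 24465) = 3 - 1/24590 = 73769/24590 ≈ 3.0000)
m = 98359/24590 (m = 1 + 73769/24590 = 98359/24590 ≈ 4.0000)
-m = -1*98359/24590 = -98359/24590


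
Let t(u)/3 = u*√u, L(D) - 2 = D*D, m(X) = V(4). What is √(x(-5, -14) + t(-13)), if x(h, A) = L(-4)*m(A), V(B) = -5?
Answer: √(-90 - 39*I*√13) ≈ 6.2029 - 11.335*I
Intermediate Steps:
m(X) = -5
L(D) = 2 + D² (L(D) = 2 + D*D = 2 + D²)
x(h, A) = -90 (x(h, A) = (2 + (-4)²)*(-5) = (2 + 16)*(-5) = 18*(-5) = -90)
t(u) = 3*u^(3/2) (t(u) = 3*(u*√u) = 3*u^(3/2))
√(x(-5, -14) + t(-13)) = √(-90 + 3*(-13)^(3/2)) = √(-90 + 3*(-13*I*√13)) = √(-90 - 39*I*√13)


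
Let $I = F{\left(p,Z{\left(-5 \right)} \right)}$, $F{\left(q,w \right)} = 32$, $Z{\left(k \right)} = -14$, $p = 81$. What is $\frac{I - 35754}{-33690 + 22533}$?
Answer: $\frac{35722}{11157} \approx 3.2018$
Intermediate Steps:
$I = 32$
$\frac{I - 35754}{-33690 + 22533} = \frac{32 - 35754}{-33690 + 22533} = - \frac{35722}{-11157} = \left(-35722\right) \left(- \frac{1}{11157}\right) = \frac{35722}{11157}$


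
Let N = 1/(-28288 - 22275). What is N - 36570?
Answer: -1849088911/50563 ≈ -36570.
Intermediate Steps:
N = -1/50563 (N = 1/(-50563) = -1/50563 ≈ -1.9777e-5)
N - 36570 = -1/50563 - 36570 = -1849088911/50563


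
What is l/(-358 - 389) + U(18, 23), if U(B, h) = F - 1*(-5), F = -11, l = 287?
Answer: -4769/747 ≈ -6.3842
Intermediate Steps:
U(B, h) = -6 (U(B, h) = -11 - 1*(-5) = -11 + 5 = -6)
l/(-358 - 389) + U(18, 23) = 287/(-358 - 389) - 6 = 287/(-747) - 6 = -1/747*287 - 6 = -287/747 - 6 = -4769/747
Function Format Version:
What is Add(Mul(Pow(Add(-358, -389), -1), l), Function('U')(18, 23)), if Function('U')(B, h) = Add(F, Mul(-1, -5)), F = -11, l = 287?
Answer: Rational(-4769, 747) ≈ -6.3842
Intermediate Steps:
Function('U')(B, h) = -6 (Function('U')(B, h) = Add(-11, Mul(-1, -5)) = Add(-11, 5) = -6)
Add(Mul(Pow(Add(-358, -389), -1), l), Function('U')(18, 23)) = Add(Mul(Pow(Add(-358, -389), -1), 287), -6) = Add(Mul(Pow(-747, -1), 287), -6) = Add(Mul(Rational(-1, 747), 287), -6) = Add(Rational(-287, 747), -6) = Rational(-4769, 747)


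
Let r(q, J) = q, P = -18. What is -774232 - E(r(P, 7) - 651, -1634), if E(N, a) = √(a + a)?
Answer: -774232 - 2*I*√817 ≈ -7.7423e+5 - 57.166*I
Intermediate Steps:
E(N, a) = √2*√a (E(N, a) = √(2*a) = √2*√a)
-774232 - E(r(P, 7) - 651, -1634) = -774232 - √2*√(-1634) = -774232 - √2*I*√1634 = -774232 - 2*I*√817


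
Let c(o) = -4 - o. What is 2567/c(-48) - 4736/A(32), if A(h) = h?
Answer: -3945/44 ≈ -89.659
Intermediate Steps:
2567/c(-48) - 4736/A(32) = 2567/(-4 - 1*(-48)) - 4736/32 = 2567/(-4 + 48) - 4736*1/32 = 2567/44 - 148 = -3945/44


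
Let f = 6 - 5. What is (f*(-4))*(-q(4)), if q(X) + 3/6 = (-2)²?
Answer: 14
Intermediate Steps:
f = 1
q(X) = 7/2 (q(X) = -½ + (-2)² = -½ + 4 = 7/2)
(f*(-4))*(-q(4)) = (1*(-4))*(-1*7/2) = -4*(-7/2) = 14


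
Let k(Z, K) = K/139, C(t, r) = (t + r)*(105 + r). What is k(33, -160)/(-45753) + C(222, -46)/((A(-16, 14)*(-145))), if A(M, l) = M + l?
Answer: 33019414264/922151715 ≈ 35.807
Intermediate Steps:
C(t, r) = (105 + r)*(r + t) (C(t, r) = (r + t)*(105 + r) = (105 + r)*(r + t))
k(Z, K) = K/139 (k(Z, K) = K*(1/139) = K/139)
k(33, -160)/(-45753) + C(222, -46)/((A(-16, 14)*(-145))) = ((1/139)*(-160))/(-45753) + ((-46)**2 + 105*(-46) + 105*222 - 46*222)/(((-16 + 14)*(-145))) = -160/139*(-1/45753) + (2116 - 4830 + 23310 - 10212)/((-2*(-145))) = 160/6359667 + 10384/290 = 160/6359667 + 10384*(1/290) = 160/6359667 + 5192/145 = 33019414264/922151715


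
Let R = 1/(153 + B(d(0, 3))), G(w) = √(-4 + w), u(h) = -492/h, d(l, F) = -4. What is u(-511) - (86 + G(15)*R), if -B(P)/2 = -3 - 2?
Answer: -43454/511 - √11/163 ≈ -85.057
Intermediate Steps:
B(P) = 10 (B(P) = -2*(-3 - 2) = -2*(-5) = 10)
R = 1/163 (R = 1/(153 + 10) = 1/163 ≈ 0.0061350)
u(-511) - (86 + G(15)*R) = -492/(-511) - (86 + √(-4 + 15)*(1/163)) = -492*(-1/511) - (86 + √11*(1/163)) = 492/511 - (86 + √11/163) = 492/511 + (-86 - √11/163) = -43454/511 - √11/163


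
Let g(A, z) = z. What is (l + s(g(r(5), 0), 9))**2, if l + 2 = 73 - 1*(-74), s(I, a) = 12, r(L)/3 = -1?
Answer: 24649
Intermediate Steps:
r(L) = -3 (r(L) = 3*(-1) = -3)
l = 145 (l = -2 + (73 - 1*(-74)) = -2 + (73 + 74) = -2 + 147 = 145)
(l + s(g(r(5), 0), 9))**2 = (145 + 12)**2 = 157**2 = 24649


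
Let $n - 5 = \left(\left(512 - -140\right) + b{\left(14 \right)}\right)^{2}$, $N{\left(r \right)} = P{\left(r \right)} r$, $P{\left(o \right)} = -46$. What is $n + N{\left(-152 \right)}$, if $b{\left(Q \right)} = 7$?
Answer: $441278$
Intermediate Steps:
$N{\left(r \right)} = - 46 r$
$n = 434286$ ($n = 5 + \left(\left(512 - -140\right) + 7\right)^{2} = 5 + \left(\left(512 + 140\right) + 7\right)^{2} = 5 + \left(652 + 7\right)^{2} = 5 + 659^{2} = 5 + 434281 = 434286$)
$n + N{\left(-152 \right)} = 434286 - -6992 = 434286 + 6992 = 441278$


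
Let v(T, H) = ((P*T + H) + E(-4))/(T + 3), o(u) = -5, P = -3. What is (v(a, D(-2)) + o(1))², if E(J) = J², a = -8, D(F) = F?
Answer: 3969/25 ≈ 158.76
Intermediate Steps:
v(T, H) = (16 + H - 3*T)/(3 + T) (v(T, H) = ((-3*T + H) + (-4)²)/(T + 3) = ((H - 3*T) + 16)/(3 + T) = (16 + H - 3*T)/(3 + T))
(v(a, D(-2)) + o(1))² = ((16 - 2 - 3*(-8))/(3 - 8) - 5)² = ((16 - 2 + 24)/(-5) - 5)² = (-⅕*38 - 5)² = (-38/5 - 5)² = (-63/5)² = 3969/25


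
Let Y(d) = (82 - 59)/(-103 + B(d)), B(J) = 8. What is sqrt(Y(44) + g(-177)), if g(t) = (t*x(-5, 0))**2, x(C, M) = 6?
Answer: sqrt(10178789915)/95 ≈ 1062.0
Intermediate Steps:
Y(d) = -23/95 (Y(d) = (82 - 59)/(-103 + 8) = 23/(-95) = 23*(-1/95) = -23/95)
g(t) = 36*t**2 (g(t) = (t*6)**2 = (6*t)**2 = 36*t**2)
sqrt(Y(44) + g(-177)) = sqrt(-23/95 + 36*(-177)**2) = sqrt(-23/95 + 36*31329) = sqrt(-23/95 + 1127844) = sqrt(107145157/95) = sqrt(10178789915)/95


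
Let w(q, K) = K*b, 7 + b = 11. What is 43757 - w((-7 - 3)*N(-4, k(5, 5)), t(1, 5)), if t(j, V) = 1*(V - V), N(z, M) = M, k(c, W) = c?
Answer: 43757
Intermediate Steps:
b = 4 (b = -7 + 11 = 4)
t(j, V) = 0 (t(j, V) = 1*0 = 0)
w(q, K) = 4*K (w(q, K) = K*4 = 4*K)
43757 - w((-7 - 3)*N(-4, k(5, 5)), t(1, 5)) = 43757 - 4*0 = 43757 - 1*0 = 43757 + 0 = 43757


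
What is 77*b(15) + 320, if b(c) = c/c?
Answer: 397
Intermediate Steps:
b(c) = 1
77*b(15) + 320 = 77*1 + 320 = 77 + 320 = 397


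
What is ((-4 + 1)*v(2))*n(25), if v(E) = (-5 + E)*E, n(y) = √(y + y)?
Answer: 90*√2 ≈ 127.28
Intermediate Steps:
n(y) = √2*√y (n(y) = √(2*y) = √2*√y)
v(E) = E*(-5 + E)
((-4 + 1)*v(2))*n(25) = ((-4 + 1)*(2*(-5 + 2)))*(√2*√25) = (-6*(-3))*(√2*5) = (-3*(-6))*(5*√2) = 18*(5*√2) = 90*√2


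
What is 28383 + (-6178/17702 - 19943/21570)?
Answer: 5418527669587/190916070 ≈ 28382.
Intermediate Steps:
28383 + (-6178/17702 - 19943/21570) = 28383 + (-6178*1/17702 - 19943*1/21570) = 28383 + (-3089/8851 - 19943/21570) = 28383 - 243145223/190916070 = 5418527669587/190916070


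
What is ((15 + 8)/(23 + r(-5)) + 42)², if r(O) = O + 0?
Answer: 606841/324 ≈ 1873.0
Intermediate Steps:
r(O) = O
((15 + 8)/(23 + r(-5)) + 42)² = ((15 + 8)/(23 - 5) + 42)² = (23/18 + 42)² = (779/18)² = 606841/324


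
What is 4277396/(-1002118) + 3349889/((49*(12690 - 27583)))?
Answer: -3239221868837/365651312663 ≈ -8.8588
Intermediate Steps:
4277396/(-1002118) + 3349889/((49*(12690 - 27583))) = 4277396*(-1/1002118) + 3349889/((49*(-14893))) = -2138698/501059 + 3349889/(-729757) = -2138698/501059 + 3349889*(-1/729757) = -2138698/501059 - 3349889/729757 = -3239221868837/365651312663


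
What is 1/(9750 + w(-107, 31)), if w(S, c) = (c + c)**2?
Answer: 1/13594 ≈ 7.3562e-5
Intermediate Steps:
w(S, c) = 4*c**2 (w(S, c) = (2*c)**2 = 4*c**2)
1/(9750 + w(-107, 31)) = 1/(9750 + 4*31**2) = 1/(9750 + 4*961) = 1/(9750 + 3844) = 1/13594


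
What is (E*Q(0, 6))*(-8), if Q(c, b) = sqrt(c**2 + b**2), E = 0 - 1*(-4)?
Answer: -192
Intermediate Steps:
E = 4 (E = 0 + 4 = 4)
Q(c, b) = sqrt(b**2 + c**2)
(E*Q(0, 6))*(-8) = (4*sqrt(6**2 + 0**2))*(-8) = (4*sqrt(36 + 0))*(-8) = (4*sqrt(36))*(-8) = (4*6)*(-8) = 24*(-8) = -192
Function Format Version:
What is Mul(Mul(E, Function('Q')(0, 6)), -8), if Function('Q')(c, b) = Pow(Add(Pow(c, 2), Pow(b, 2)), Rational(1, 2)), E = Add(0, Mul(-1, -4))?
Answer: -192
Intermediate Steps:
E = 4 (E = Add(0, 4) = 4)
Function('Q')(c, b) = Pow(Add(Pow(b, 2), Pow(c, 2)), Rational(1, 2))
Mul(Mul(E, Function('Q')(0, 6)), -8) = Mul(Mul(4, Pow(Add(Pow(6, 2), Pow(0, 2)), Rational(1, 2))), -8) = Mul(Mul(4, Pow(Add(36, 0), Rational(1, 2))), -8) = Mul(Mul(4, Pow(36, Rational(1, 2))), -8) = Mul(Mul(4, 6), -8) = Mul(24, -8) = -192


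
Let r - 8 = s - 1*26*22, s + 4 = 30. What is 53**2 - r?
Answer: 3347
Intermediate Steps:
s = 26 (s = -4 + 30 = 26)
r = -538 (r = 8 + (26 - 1*26*22) = 8 + (26 - 26*22) = 8 + (26 - 572) = 8 - 546 = -538)
53**2 - r = 53**2 - 1*(-538) = 2809 + 538 = 3347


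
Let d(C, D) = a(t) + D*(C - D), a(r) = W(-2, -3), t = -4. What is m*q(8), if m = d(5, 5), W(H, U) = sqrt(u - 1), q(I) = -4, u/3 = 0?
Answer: -4*I ≈ -4.0*I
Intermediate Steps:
u = 0 (u = 3*0 = 0)
W(H, U) = I (W(H, U) = sqrt(0 - 1) = sqrt(-1) = I)
a(r) = I
d(C, D) = I + D*(C - D)
m = I (m = I - 1*5**2 + 5*5 = I - 1*25 + 25 = I - 25 + 25 = I ≈ 1.0*I)
m*q(8) = I*(-4) = -4*I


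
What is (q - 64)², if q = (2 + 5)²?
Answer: 225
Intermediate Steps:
q = 49 (q = 7² = 49)
(q - 64)² = (49 - 64)² = (-15)² = 225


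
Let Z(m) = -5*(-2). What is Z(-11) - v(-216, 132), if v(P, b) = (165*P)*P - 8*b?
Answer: -7697174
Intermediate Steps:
v(P, b) = -8*b + 165*P**2 (v(P, b) = 165*P**2 - 8*b = -8*b + 165*P**2)
Z(m) = 10
Z(-11) - v(-216, 132) = 10 - (-8*132 + 165*(-216)**2) = 10 - (-1056 + 165*46656) = 10 - (-1056 + 7698240) = 10 - 1*7697184 = 10 - 7697184 = -7697174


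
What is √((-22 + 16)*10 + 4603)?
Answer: √4543 ≈ 67.402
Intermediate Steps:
√((-22 + 16)*10 + 4603) = √(-6*10 + 4603) = √(-60 + 4603) = √4543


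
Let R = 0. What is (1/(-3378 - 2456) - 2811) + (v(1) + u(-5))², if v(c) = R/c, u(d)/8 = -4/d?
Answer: -404010359/145850 ≈ -2770.0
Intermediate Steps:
u(d) = -32/d (u(d) = 8*(-4/d) = -32/d)
v(c) = 0 (v(c) = 0/c = 0)
(1/(-3378 - 2456) - 2811) + (v(1) + u(-5))² = (1/(-3378 - 2456) - 2811) + (0 - 32/(-5))² = (1/(-5834) - 2811) + (0 - 32*(-⅕))² = (-1/5834 - 2811) + (0 + 32/5)² = -16399375/5834 + (32/5)² = -16399375/5834 + 1024/25 = -404010359/145850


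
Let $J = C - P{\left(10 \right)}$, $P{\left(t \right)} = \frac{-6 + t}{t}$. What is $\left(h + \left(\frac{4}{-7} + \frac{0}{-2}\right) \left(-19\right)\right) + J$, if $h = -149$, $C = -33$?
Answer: $- \frac{6004}{35} \approx -171.54$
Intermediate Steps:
$P{\left(t \right)} = \frac{-6 + t}{t}$
$J = - \frac{167}{5}$ ($J = -33 - \frac{-6 + 10}{10} = -33 - \frac{1}{10} \cdot 4 = -33 - \frac{2}{5} = - \frac{167}{5} \approx -33.4$)
$\left(h + \left(\frac{4}{-7} + \frac{0}{-2}\right) \left(-19\right)\right) + J = \left(-149 + \left(\frac{4}{-7} + \frac{0}{-2}\right) \left(-19\right)\right) - \frac{167}{5} = \left(-149 + \left(4 \left(- \frac{1}{7}\right) + 0 \left(- \frac{1}{2}\right)\right) \left(-19\right)\right) - \frac{167}{5} = \left(-149 + \left(- \frac{4}{7} + 0\right) \left(-19\right)\right) - \frac{167}{5} = \left(-149 - - \frac{76}{7}\right) - \frac{167}{5} = \left(-149 + \frac{76}{7}\right) - \frac{167}{5} = - \frac{967}{7} - \frac{167}{5} = - \frac{6004}{35}$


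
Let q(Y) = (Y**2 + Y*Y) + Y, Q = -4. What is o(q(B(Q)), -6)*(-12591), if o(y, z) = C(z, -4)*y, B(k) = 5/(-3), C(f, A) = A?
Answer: 195860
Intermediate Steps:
B(k) = -5/3 (B(k) = 5*(-1/3) = -5/3)
q(Y) = Y + 2*Y**2 (q(Y) = (Y**2 + Y**2) + Y = 2*Y**2 + Y = Y + 2*Y**2)
o(y, z) = -4*y
o(q(B(Q)), -6)*(-12591) = -(-20)*(1 + 2*(-5/3))/3*(-12591) = -(-20)*(1 - 10/3)/3*(-12591) = -(-20)*(-7)/(3*3)*(-12591) = -4*35/9*(-12591) = -140/9*(-12591) = 195860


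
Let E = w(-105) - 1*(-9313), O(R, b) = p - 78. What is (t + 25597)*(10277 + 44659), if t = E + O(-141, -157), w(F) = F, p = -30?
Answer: 1906114392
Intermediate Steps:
O(R, b) = -108 (O(R, b) = -30 - 78 = -108)
E = 9208 (E = -105 - 1*(-9313) = -105 + 9313 = 9208)
t = 9100 (t = 9208 - 108 = 9100)
(t + 25597)*(10277 + 44659) = (9100 + 25597)*(10277 + 44659) = 34697*54936 = 1906114392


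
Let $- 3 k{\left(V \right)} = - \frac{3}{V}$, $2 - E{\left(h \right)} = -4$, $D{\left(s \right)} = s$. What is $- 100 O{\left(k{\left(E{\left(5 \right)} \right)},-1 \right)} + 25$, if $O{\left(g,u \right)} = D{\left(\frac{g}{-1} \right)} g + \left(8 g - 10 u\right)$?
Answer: $- \frac{9950}{9} \approx -1105.6$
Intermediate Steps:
$E{\left(h \right)} = 6$ ($E{\left(h \right)} = 2 - -4 = 2 + 4 = 6$)
$k{\left(V \right)} = \frac{1}{V}$ ($k{\left(V \right)} = - \frac{\left(-3\right) \frac{1}{V}}{3} = \frac{1}{V}$)
$O{\left(g,u \right)} = - g^{2} - 10 u + 8 g$ ($O{\left(g,u \right)} = \frac{g}{-1} g + \left(8 g - 10 u\right) = g \left(-1\right) g + \left(- 10 u + 8 g\right) = - g g + \left(- 10 u + 8 g\right) = - g^{2} + \left(- 10 u + 8 g\right) = - g^{2} - 10 u + 8 g$)
$- 100 O{\left(k{\left(E{\left(5 \right)} \right)},-1 \right)} + 25 = - 100 \left(- \left(\frac{1}{6}\right)^{2} - -10 + \frac{8}{6}\right) + 25 = - 100 \left(- \frac{1}{36} + 10 + 8 \cdot \frac{1}{6}\right) + 25 = - 100 \left(\left(-1\right) \frac{1}{36} + 10 + \frac{4}{3}\right) + 25 = - 100 \left(- \frac{1}{36} + 10 + \frac{4}{3}\right) + 25 = \left(-100\right) \frac{407}{36} + 25 = - \frac{10175}{9} + 25 = - \frac{9950}{9}$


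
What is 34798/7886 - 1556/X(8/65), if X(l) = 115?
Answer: -4134423/453445 ≈ -9.1178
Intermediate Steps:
34798/7886 - 1556/X(8/65) = 34798/7886 - 1556/115 = 34798*(1/7886) - 1556*1/115 = 17399/3943 - 1556/115 = -4134423/453445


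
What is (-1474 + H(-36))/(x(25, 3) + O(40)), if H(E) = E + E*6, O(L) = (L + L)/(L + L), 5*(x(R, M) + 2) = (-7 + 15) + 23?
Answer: -4315/13 ≈ -331.92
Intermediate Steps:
x(R, M) = 21/5 (x(R, M) = -2 + ((-7 + 15) + 23)/5 = -2 + (8 + 23)/5 = -2 + (⅕)*31 = -2 + 31/5 = 21/5)
O(L) = 1 (O(L) = (2*L)/((2*L)) = (2*L)*(1/(2*L)) = 1)
H(E) = 7*E (H(E) = E + 6*E = 7*E)
(-1474 + H(-36))/(x(25, 3) + O(40)) = (-1474 + 7*(-36))/(21/5 + 1) = (-1474 - 252)/(26/5) = -1726*5/26 = -4315/13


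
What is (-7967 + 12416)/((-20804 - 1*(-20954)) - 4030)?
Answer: -4449/3880 ≈ -1.1467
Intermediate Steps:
(-7967 + 12416)/((-20804 - 1*(-20954)) - 4030) = 4449/((-20804 + 20954) - 4030) = 4449/(150 - 4030) = 4449/(-3880) = 4449*(-1/3880) = -4449/3880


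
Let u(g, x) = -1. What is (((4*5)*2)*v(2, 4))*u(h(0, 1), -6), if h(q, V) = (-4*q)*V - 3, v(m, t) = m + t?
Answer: -240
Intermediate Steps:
h(q, V) = -3 - 4*V*q (h(q, V) = -4*V*q - 3 = -3 - 4*V*q)
(((4*5)*2)*v(2, 4))*u(h(0, 1), -6) = (((4*5)*2)*(2 + 4))*(-1) = ((20*2)*6)*(-1) = (40*6)*(-1) = 240*(-1) = -240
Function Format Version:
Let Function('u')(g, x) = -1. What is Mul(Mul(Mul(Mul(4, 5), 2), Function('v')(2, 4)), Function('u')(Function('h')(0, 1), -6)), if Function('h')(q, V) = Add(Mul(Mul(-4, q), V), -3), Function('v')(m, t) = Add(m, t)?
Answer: -240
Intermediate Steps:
Function('h')(q, V) = Add(-3, Mul(-4, V, q)) (Function('h')(q, V) = Add(Mul(-4, V, q), -3) = Add(-3, Mul(-4, V, q)))
Mul(Mul(Mul(Mul(4, 5), 2), Function('v')(2, 4)), Function('u')(Function('h')(0, 1), -6)) = Mul(Mul(Mul(Mul(4, 5), 2), Add(2, 4)), -1) = Mul(Mul(Mul(20, 2), 6), -1) = Mul(Mul(40, 6), -1) = Mul(240, -1) = -240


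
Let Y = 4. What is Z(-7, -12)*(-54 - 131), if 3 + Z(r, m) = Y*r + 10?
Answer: 3885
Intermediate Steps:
Z(r, m) = 7 + 4*r (Z(r, m) = -3 + (4*r + 10) = -3 + (10 + 4*r) = 7 + 4*r)
Z(-7, -12)*(-54 - 131) = (7 + 4*(-7))*(-54 - 131) = (7 - 28)*(-185) = -21*(-185) = 3885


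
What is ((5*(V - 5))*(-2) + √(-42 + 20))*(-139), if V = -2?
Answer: -9730 - 139*I*√22 ≈ -9730.0 - 651.97*I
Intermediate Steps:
((5*(V - 5))*(-2) + √(-42 + 20))*(-139) = ((5*(-2 - 5))*(-2) + √(-42 + 20))*(-139) = ((5*(-7))*(-2) + √(-22))*(-139) = (-35*(-2) + I*√22)*(-139) = (70 + I*√22)*(-139) = -9730 - 139*I*√22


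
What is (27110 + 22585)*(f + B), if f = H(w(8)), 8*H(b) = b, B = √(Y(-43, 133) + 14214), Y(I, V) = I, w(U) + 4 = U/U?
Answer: -149085/8 + 49695*√14171 ≈ 5.8972e+6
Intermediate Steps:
w(U) = -3 (w(U) = -4 + U/U = -4 + 1 = -3)
B = √14171 (B = √(-43 + 14214) = √14171 ≈ 119.04)
H(b) = b/8
f = -3/8 (f = (⅛)*(-3) = -3/8 ≈ -0.37500)
(27110 + 22585)*(f + B) = (27110 + 22585)*(-3/8 + √14171) = 49695*(-3/8 + √14171) = -149085/8 + 49695*√14171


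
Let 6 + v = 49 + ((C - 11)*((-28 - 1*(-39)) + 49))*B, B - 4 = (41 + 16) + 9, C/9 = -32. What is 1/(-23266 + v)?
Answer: -1/1279023 ≈ -7.8185e-7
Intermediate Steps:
C = -288 (C = 9*(-32) = -288)
B = 70 (B = 4 + ((41 + 16) + 9) = 4 + (57 + 9) = 4 + 66 = 70)
v = -1255757 (v = -6 + (49 + ((-288 - 11)*((-28 - 1*(-39)) + 49))*70) = -6 + (49 - 299*((-28 + 39) + 49)*70) = -6 + (49 - 299*(11 + 49)*70) = -6 + (49 - 299*60*70) = -6 + (49 - 17940*70) = -6 + (49 - 1255800) = -6 - 1255751 = -1255757)
1/(-23266 + v) = 1/(-23266 - 1255757) = 1/(-1279023) = -1/1279023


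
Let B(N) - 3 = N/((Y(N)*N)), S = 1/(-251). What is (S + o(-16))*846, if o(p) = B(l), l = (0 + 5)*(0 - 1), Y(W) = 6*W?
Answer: 3145569/1255 ≈ 2506.4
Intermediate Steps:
l = -5 (l = 5*(-1) = -5)
S = -1/251 ≈ -0.0039841
B(N) = 3 + 1/(6*N) (B(N) = 3 + N/(((6*N)*N)) = 3 + N/((6*N²)) = 3 + N*(1/(6*N²)) = 3 + 1/(6*N))
o(p) = 89/30 (o(p) = 3 + (⅙)/(-5) = 3 + (⅙)*(-⅕) = 3 - 1/30 = 89/30)
(S + o(-16))*846 = (-1/251 + 89/30)*846 = (22309/7530)*846 = 3145569/1255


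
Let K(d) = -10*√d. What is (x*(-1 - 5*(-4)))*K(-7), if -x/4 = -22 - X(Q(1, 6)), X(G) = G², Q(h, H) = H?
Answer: -44080*I*√7 ≈ -1.1662e+5*I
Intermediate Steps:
x = 232 (x = -4*(-22 - 1*6²) = -4*(-22 - 1*36) = -4*(-22 - 36) = -4*(-58) = 232)
(x*(-1 - 5*(-4)))*K(-7) = (232*(-1 - 5*(-4)))*(-10*I*√7) = (232*(-1 + 20))*(-10*I*√7) = (232*19)*(-10*I*√7) = 4408*(-10*I*√7) = -44080*I*√7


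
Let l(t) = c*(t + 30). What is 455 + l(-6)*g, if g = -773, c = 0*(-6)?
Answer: 455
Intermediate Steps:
c = 0
l(t) = 0 (l(t) = 0*(t + 30) = 0*(30 + t) = 0)
455 + l(-6)*g = 455 + 0*(-773) = 455 + 0 = 455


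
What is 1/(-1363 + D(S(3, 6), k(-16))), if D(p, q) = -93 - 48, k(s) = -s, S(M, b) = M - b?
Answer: -1/1504 ≈ -0.00066489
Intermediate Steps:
D(p, q) = -141
1/(-1363 + D(S(3, 6), k(-16))) = 1/(-1363 - 141) = 1/(-1504) = -1/1504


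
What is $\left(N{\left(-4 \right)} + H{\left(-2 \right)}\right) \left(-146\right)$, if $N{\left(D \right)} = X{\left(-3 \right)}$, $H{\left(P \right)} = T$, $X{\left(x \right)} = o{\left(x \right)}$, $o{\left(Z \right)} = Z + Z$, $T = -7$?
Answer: $1898$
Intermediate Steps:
$o{\left(Z \right)} = 2 Z$
$X{\left(x \right)} = 2 x$
$H{\left(P \right)} = -7$
$N{\left(D \right)} = -6$ ($N{\left(D \right)} = 2 \left(-3\right) = -6$)
$\left(N{\left(-4 \right)} + H{\left(-2 \right)}\right) \left(-146\right) = \left(-6 - 7\right) \left(-146\right) = \left(-13\right) \left(-146\right) = 1898$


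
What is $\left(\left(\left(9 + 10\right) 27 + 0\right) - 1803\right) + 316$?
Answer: $-974$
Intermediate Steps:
$\left(\left(\left(9 + 10\right) 27 + 0\right) - 1803\right) + 316 = \left(\left(19 \cdot 27 + 0\right) - 1803\right) + 316 = \left(\left(513 + 0\right) - 1803\right) + 316 = \left(513 - 1803\right) + 316 = -1290 + 316 = -974$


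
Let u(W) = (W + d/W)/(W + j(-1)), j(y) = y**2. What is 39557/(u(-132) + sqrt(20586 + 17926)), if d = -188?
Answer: -736860161499/719706358967 + 2957016921012*sqrt(2407)/719706358967 ≈ 200.55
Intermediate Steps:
u(W) = (W - 188/W)/(1 + W) (u(W) = (W - 188/W)/(W + (-1)**2) = (W - 188/W)/(W + 1) = (W - 188/W)/(1 + W))
39557/(u(-132) + sqrt(20586 + 17926)) = 39557/((-188 + (-132)**2)/((-132)*(1 - 132)) + sqrt(20586 + 17926)) = 39557/(-1/132*(-188 + 17424)/(-131) + sqrt(38512)) = 39557/(-1/132*(-1/131)*17236 + 4*sqrt(2407)) = 39557/(4309/4323 + 4*sqrt(2407))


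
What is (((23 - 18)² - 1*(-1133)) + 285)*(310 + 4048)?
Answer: 6288594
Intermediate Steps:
(((23 - 18)² - 1*(-1133)) + 285)*(310 + 4048) = ((5² + 1133) + 285)*4358 = ((25 + 1133) + 285)*4358 = (1158 + 285)*4358 = 1443*4358 = 6288594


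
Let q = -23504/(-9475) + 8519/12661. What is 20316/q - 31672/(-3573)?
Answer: 8719982120217868/1351671863337 ≈ 6451.3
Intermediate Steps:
q = 378301669/119962975 (q = -23504*(-1/9475) + 8519*(1/12661) = 23504/9475 + 8519/12661 = 378301669/119962975 ≈ 3.1535)
20316/q - 31672/(-3573) = 20316/(378301669/119962975) - 31672/(-3573) = 20316*(119962975/378301669) - 31672*(-1/3573) = 2437167800100/378301669 + 31672/3573 = 8719982120217868/1351671863337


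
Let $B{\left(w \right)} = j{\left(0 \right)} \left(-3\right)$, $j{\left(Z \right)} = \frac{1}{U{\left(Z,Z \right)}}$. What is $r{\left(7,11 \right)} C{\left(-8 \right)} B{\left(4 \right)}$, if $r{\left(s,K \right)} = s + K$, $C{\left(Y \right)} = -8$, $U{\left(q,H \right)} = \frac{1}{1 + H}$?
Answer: $432$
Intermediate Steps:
$j{\left(Z \right)} = 1 + Z$ ($j{\left(Z \right)} = \frac{1}{\frac{1}{1 + Z}} = 1 + Z$)
$B{\left(w \right)} = -3$ ($B{\left(w \right)} = \left(1 + 0\right) \left(-3\right) = 1 \left(-3\right) = -3$)
$r{\left(s,K \right)} = K + s$
$r{\left(7,11 \right)} C{\left(-8 \right)} B{\left(4 \right)} = \left(11 + 7\right) \left(-8\right) \left(-3\right) = 18 \left(-8\right) \left(-3\right) = \left(-144\right) \left(-3\right) = 432$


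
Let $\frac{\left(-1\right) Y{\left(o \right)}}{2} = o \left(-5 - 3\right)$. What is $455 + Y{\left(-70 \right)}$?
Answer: $-665$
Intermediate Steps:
$Y{\left(o \right)} = 16 o$ ($Y{\left(o \right)} = - 2 o \left(-5 - 3\right) = - 2 o \left(-8\right) = - 2 \left(- 8 o\right) = 16 o$)
$455 + Y{\left(-70 \right)} = 455 + 16 \left(-70\right) = 455 - 1120 = -665$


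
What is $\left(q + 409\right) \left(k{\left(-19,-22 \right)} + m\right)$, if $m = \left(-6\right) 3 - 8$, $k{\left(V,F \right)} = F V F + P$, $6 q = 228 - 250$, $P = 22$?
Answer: $- \frac{11187200}{3} \approx -3.7291 \cdot 10^{6}$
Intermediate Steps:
$q = - \frac{11}{3}$ ($q = \frac{228 - 250}{6} = \frac{1}{6} \left(-22\right) = - \frac{11}{3} \approx -3.6667$)
$k{\left(V,F \right)} = 22 + V F^{2}$ ($k{\left(V,F \right)} = F V F + 22 = V F^{2} + 22 = 22 + V F^{2}$)
$m = -26$ ($m = -18 - 8 = -26$)
$\left(q + 409\right) \left(k{\left(-19,-22 \right)} + m\right) = \left(- \frac{11}{3} + 409\right) \left(\left(22 - 19 \left(-22\right)^{2}\right) - 26\right) = \frac{1216 \left(\left(22 - 9196\right) - 26\right)}{3} = \frac{1216 \left(-9174 - 26\right)}{3} = \frac{1216}{3} \left(-9200\right) = - \frac{11187200}{3}$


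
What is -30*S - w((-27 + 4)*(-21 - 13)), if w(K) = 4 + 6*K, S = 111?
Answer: -8026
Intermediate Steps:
-30*S - w((-27 + 4)*(-21 - 13)) = -30*111 - (4 + 6*((-27 + 4)*(-21 - 13))) = -3330 - (4 + 6*(-23*(-34))) = -3330 - (4 + 6*782) = -3330 - (4 + 4692) = -3330 - 1*4696 = -3330 - 4696 = -8026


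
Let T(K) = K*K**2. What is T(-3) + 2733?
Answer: 2706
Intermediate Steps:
T(K) = K**3
T(-3) + 2733 = (-3)**3 + 2733 = -27 + 2733 = 2706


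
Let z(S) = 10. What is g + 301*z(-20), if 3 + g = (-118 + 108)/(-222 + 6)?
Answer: 324761/108 ≈ 3007.0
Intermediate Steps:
g = -319/108 (g = -3 + (-118 + 108)/(-222 + 6) = -3 - 10/(-216) = -3 - 10*(-1/216) = -3 + 5/108 = -319/108 ≈ -2.9537)
g + 301*z(-20) = -319/108 + 301*10 = -319/108 + 3010 = 324761/108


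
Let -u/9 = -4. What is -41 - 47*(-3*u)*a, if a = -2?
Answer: -10193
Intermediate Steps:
u = 36 (u = -9*(-4) = 36)
-41 - 47*(-3*u)*a = -41 - 47*(-3*36)*(-2) = -41 - (-5076)*(-2) = -41 - 47*216 = -41 - 10152 = -10193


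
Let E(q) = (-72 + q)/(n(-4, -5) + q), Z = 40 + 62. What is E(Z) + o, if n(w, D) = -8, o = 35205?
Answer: 1654650/47 ≈ 35205.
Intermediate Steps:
Z = 102
E(q) = (-72 + q)/(-8 + q)
E(Z) + o = (-72 + 102)/(-8 + 102) + 35205 = 30/94 + 35205 = (1/94)*30 + 35205 = 15/47 + 35205 = 1654650/47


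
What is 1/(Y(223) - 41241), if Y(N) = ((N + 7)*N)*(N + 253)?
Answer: 1/24372799 ≈ 4.1029e-8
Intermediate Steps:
Y(N) = N*(7 + N)*(253 + N) (Y(N) = ((7 + N)*N)*(253 + N) = (N*(7 + N))*(253 + N) = N*(7 + N)*(253 + N))
1/(Y(223) - 41241) = 1/(223*(1771 + 223² + 260*223) - 41241) = 1/(223*(1771 + 49729 + 57980) - 41241) = 1/(223*109480 - 41241) = 1/(24414040 - 41241) = 1/24372799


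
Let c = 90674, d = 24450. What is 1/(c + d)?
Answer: 1/115124 ≈ 8.6863e-6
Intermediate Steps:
1/(c + d) = 1/(90674 + 24450) = 1/115124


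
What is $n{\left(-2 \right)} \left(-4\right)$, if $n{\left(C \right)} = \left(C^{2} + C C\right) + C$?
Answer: $-24$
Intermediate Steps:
$n{\left(C \right)} = C + 2 C^{2}$ ($n{\left(C \right)} = \left(C^{2} + C^{2}\right) + C = 2 C^{2} + C = C + 2 C^{2}$)
$n{\left(-2 \right)} \left(-4\right) = - 2 \left(1 + 2 \left(-2\right)\right) \left(-4\right) = - 2 \left(1 - 4\right) \left(-4\right) = \left(-2\right) \left(-3\right) \left(-4\right) = 6 \left(-4\right) = -24$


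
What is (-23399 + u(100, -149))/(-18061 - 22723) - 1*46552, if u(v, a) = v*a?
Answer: -1898538469/40784 ≈ -46551.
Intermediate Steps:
u(v, a) = a*v
(-23399 + u(100, -149))/(-18061 - 22723) - 1*46552 = (-23399 - 149*100)/(-18061 - 22723) - 1*46552 = (-23399 - 14900)/(-40784) - 46552 = -38299*(-1/40784) - 46552 = 38299/40784 - 46552 = -1898538469/40784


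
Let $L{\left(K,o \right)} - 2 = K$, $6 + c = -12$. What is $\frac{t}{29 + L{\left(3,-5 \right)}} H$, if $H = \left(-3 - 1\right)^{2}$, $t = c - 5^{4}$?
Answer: $- \frac{5144}{17} \approx -302.59$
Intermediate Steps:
$c = -18$ ($c = -6 - 12 = -18$)
$L{\left(K,o \right)} = 2 + K$
$t = -643$ ($t = -18 - 5^{4} = -18 - 625 = -643$)
$H = 16$ ($H = \left(-4\right)^{2} = 16$)
$\frac{t}{29 + L{\left(3,-5 \right)}} H = - \frac{643}{29 + \left(2 + 3\right)} 16 = - \frac{643}{29 + 5} \cdot 16 = - \frac{643}{34} \cdot 16 = \left(-643\right) \frac{1}{34} \cdot 16 = \left(- \frac{643}{34}\right) 16 = - \frac{5144}{17}$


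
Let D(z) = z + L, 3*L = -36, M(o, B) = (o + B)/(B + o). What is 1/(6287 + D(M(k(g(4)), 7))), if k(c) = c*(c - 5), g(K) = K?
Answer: 1/6276 ≈ 0.00015934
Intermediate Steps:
k(c) = c*(-5 + c)
M(o, B) = 1 (M(o, B) = (B + o)/(B + o) = 1)
L = -12 (L = (⅓)*(-36) = -12)
D(z) = -12 + z (D(z) = z - 12 = -12 + z)
1/(6287 + D(M(k(g(4)), 7))) = 1/(6287 + (-12 + 1)) = 1/(6287 - 11) = 1/6276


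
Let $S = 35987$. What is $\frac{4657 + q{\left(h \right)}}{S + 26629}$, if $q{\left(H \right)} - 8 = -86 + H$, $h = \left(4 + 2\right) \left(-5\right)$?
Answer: $\frac{4549}{62616} \approx 0.072649$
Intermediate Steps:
$h = -30$ ($h = 6 \left(-5\right) = -30$)
$q{\left(H \right)} = -78 + H$ ($q{\left(H \right)} = 8 + \left(-86 + H\right) = -78 + H$)
$\frac{4657 + q{\left(h \right)}}{S + 26629} = \frac{4657 - 108}{35987 + 26629} = \frac{4657 - 108}{62616} = 4549 \cdot \frac{1}{62616} = \frac{4549}{62616}$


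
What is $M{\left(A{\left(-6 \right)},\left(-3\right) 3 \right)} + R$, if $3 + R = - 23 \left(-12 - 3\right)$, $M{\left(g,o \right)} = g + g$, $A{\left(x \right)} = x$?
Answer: $330$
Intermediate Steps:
$M{\left(g,o \right)} = 2 g$
$R = 342$ ($R = -3 - 23 \left(-12 - 3\right) = -3 - -345 = -3 + 345 = 342$)
$M{\left(A{\left(-6 \right)},\left(-3\right) 3 \right)} + R = 2 \left(-6\right) + 342 = -12 + 342 = 330$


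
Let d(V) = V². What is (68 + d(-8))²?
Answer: 17424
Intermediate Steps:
(68 + d(-8))² = (68 + (-8)²)² = (68 + 64)² = 132² = 17424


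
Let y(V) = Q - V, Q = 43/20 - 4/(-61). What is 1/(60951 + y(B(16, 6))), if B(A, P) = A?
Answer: 1220/74343403 ≈ 1.6410e-5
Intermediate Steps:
Q = 2703/1220 (Q = 43*(1/20) - 4*(-1/61) = 43/20 + 4/61 = 2703/1220 ≈ 2.2156)
y(V) = 2703/1220 - V
1/(60951 + y(B(16, 6))) = 1/(60951 + (2703/1220 - 1*16)) = 1/(60951 + (2703/1220 - 16)) = 1/(60951 - 16817/1220) = 1/(74343403/1220) = 1220/74343403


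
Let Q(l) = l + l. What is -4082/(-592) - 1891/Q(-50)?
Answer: 190959/7400 ≈ 25.805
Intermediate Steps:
Q(l) = 2*l
-4082/(-592) - 1891/Q(-50) = -4082/(-592) - 1891/(2*(-50)) = -4082*(-1/592) - 1891/(-100) = 2041/296 - 1891*(-1/100) = 2041/296 + 1891/100 = 190959/7400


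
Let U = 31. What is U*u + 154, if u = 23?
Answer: 867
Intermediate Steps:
U*u + 154 = 31*23 + 154 = 713 + 154 = 867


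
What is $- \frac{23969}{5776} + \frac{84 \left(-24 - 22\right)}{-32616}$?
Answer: $- \frac{31643935}{7849584} \approx -4.0313$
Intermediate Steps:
$- \frac{23969}{5776} + \frac{84 \left(-24 - 22\right)}{-32616} = \left(-23969\right) \frac{1}{5776} + 84 \left(-46\right) \left(- \frac{1}{32616}\right) = - \frac{23969}{5776} - - \frac{161}{1359} = - \frac{23969}{5776} + \frac{161}{1359} = - \frac{31643935}{7849584}$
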